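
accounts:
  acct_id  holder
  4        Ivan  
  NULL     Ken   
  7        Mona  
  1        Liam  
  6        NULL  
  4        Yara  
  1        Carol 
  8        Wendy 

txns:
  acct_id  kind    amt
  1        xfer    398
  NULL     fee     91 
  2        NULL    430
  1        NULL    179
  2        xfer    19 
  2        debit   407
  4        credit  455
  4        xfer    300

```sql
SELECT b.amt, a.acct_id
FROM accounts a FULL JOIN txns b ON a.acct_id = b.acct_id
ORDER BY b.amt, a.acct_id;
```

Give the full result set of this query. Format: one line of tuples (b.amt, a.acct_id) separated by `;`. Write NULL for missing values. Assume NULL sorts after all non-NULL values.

(19, NULL); (91, NULL); (179, 1); (179, 1); (300, 4); (300, 4); (398, 1); (398, 1); (407, NULL); (430, NULL); (455, 4); (455, 4); (NULL, 6); (NULL, 7); (NULL, 8); (NULL, NULL)

FULL OUTER JOIN keeps every row from both sides; unmatched rows get NULL for the other side's columns.
Matching on a.acct_id = b.acct_id. A NULL in a compared column never satisfies the condition.
- a row (acct_id=4): matches 2 b row(s) → 2 output row(s).
- a row (acct_id=NULL): no match → kept, b columns NULL.
- a row (acct_id=7): no match → kept, b columns NULL.
- a row (acct_id=1): matches 2 b row(s) → 2 output row(s).
- a row (acct_id=6): no match → kept, b columns NULL.
- a row (acct_id=4): matches 2 b row(s) → 2 output row(s).
- a row (acct_id=1): matches 2 b row(s) → 2 output row(s).
- a row (acct_id=8): no match → kept, b columns NULL.
- 4 row(s) from b found no a partner → padded with NULL.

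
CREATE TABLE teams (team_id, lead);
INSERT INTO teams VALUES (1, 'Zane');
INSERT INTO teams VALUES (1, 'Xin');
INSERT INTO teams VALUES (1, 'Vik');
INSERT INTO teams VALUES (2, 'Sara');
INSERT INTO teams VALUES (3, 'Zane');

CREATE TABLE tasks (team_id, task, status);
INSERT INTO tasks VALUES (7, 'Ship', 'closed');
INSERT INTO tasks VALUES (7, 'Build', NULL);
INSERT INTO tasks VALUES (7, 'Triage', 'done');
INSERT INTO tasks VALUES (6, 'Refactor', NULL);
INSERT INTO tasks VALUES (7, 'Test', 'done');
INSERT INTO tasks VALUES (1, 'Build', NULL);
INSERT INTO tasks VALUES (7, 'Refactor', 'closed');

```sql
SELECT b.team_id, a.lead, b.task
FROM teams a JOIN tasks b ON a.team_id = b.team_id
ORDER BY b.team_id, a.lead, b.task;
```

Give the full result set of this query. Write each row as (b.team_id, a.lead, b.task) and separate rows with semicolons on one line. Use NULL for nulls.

(1, Vik, Build); (1, Xin, Build); (1, Zane, Build)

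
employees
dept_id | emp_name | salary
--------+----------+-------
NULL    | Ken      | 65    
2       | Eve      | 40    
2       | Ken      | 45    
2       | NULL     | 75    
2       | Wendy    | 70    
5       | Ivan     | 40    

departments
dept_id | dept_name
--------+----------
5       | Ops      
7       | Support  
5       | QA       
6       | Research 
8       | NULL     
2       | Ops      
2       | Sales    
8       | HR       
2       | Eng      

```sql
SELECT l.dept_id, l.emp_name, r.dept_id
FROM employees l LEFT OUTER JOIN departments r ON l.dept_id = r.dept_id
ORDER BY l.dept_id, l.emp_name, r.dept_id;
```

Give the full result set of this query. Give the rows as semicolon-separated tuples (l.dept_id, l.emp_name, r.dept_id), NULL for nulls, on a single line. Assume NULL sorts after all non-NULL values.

(2, Eve, 2); (2, Eve, 2); (2, Eve, 2); (2, Ken, 2); (2, Ken, 2); (2, Ken, 2); (2, Wendy, 2); (2, Wendy, 2); (2, Wendy, 2); (2, NULL, 2); (2, NULL, 2); (2, NULL, 2); (5, Ivan, 5); (5, Ivan, 5); (NULL, Ken, NULL)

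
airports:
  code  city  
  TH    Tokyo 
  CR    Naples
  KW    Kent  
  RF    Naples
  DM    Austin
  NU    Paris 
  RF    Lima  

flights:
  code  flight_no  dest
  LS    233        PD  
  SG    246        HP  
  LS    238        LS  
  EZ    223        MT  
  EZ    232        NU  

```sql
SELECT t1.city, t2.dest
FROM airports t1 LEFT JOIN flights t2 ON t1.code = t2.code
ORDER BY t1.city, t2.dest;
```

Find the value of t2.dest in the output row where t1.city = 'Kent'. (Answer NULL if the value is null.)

NULL

LEFT JOIN keeps every row from `airports`; unmatched rows get NULL for `flights`'s columns.
Matching on t1.code = t2.code.
Matched pairs: 0; unmatched t1 rows kept: 7.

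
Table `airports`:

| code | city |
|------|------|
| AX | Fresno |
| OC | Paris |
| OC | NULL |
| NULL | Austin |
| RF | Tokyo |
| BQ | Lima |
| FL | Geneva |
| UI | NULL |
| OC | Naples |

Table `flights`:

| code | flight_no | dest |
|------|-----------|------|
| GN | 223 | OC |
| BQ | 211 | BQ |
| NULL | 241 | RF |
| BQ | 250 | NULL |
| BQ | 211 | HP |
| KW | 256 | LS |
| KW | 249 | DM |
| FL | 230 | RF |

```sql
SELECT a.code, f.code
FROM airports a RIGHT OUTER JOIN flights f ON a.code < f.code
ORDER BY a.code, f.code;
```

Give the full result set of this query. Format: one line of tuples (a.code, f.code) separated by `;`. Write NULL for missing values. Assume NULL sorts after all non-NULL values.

(AX, BQ); (AX, BQ); (AX, BQ); (AX, FL); (AX, GN); (AX, KW); (AX, KW); (BQ, FL); (BQ, GN); (BQ, KW); (BQ, KW); (FL, GN); (FL, KW); (FL, KW); (NULL, NULL)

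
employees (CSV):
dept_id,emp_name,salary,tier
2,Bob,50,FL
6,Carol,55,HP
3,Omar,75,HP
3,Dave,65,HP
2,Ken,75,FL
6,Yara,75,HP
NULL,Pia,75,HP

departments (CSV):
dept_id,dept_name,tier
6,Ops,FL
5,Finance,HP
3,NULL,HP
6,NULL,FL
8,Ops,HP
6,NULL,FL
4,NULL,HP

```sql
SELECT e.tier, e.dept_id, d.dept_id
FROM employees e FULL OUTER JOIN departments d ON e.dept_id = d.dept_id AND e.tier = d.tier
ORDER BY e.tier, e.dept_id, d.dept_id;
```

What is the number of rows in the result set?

13

FULL OUTER JOIN keeps every row from both sides; unmatched rows get NULL for the other side's columns.
Matching on e.dept_id = d.dept_id AND e.tier = d.tier. A NULL in a compared column never satisfies the condition.
Matched pairs: 2; unmatched e rows kept: 5; unmatched d rows kept: 6.
Total: 2 matched + 11 padded = 13 rows.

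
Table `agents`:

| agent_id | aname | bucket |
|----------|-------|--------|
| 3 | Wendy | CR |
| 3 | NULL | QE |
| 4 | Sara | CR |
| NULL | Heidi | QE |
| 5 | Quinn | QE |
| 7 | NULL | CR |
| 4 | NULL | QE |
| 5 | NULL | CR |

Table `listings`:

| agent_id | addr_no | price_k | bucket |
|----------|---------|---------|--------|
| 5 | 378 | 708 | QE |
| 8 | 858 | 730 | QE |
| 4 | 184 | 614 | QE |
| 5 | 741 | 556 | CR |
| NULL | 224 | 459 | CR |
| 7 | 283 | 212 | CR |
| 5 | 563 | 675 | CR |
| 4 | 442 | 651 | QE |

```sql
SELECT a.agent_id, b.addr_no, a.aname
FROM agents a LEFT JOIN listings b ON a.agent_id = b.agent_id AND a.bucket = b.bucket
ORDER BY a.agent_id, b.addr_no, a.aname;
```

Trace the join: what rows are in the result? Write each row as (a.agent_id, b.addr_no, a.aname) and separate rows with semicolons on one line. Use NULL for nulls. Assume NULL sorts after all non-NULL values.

(3, NULL, Wendy); (3, NULL, NULL); (4, 184, NULL); (4, 442, NULL); (4, NULL, Sara); (5, 378, Quinn); (5, 563, NULL); (5, 741, NULL); (7, 283, NULL); (NULL, NULL, Heidi)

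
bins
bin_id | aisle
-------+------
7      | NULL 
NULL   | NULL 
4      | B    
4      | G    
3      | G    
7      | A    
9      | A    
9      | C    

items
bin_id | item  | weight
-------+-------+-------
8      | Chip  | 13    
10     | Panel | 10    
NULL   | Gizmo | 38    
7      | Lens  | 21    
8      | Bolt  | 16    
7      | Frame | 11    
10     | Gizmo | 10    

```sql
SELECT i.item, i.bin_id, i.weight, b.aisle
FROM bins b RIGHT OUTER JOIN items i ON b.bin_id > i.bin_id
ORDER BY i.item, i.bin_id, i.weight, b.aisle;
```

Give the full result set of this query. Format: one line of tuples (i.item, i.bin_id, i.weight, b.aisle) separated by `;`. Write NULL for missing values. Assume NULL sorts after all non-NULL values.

RIGHT JOIN keeps every row from `items`; unmatched rows get NULL for `bins`'s columns.
Matching on b.bin_id > i.bin_id. A NULL in a compared column never satisfies the condition.
Matched pairs: 8; unmatched i rows kept: 3.

(Bolt, 8, 16, A); (Bolt, 8, 16, C); (Chip, 8, 13, A); (Chip, 8, 13, C); (Frame, 7, 11, A); (Frame, 7, 11, C); (Gizmo, 10, 10, NULL); (Gizmo, NULL, 38, NULL); (Lens, 7, 21, A); (Lens, 7, 21, C); (Panel, 10, 10, NULL)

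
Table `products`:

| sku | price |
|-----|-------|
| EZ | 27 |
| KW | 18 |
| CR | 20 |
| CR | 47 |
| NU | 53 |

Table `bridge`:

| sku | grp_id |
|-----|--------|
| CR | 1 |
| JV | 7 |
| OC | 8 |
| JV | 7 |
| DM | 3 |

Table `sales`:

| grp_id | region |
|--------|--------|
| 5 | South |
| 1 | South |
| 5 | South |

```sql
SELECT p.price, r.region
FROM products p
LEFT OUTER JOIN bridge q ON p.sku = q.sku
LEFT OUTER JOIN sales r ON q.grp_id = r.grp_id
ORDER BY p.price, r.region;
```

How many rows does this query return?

Evaluate left to right. First `products p LEFT JOIN bridge q` on sku: 5 row(s).
Then LEFT JOIN `sales r` on grp_id: each of those 5 rows is kept; rows whose q.grp_id has no match in r get NULL for r's columns.
Result: 5 row(s).

5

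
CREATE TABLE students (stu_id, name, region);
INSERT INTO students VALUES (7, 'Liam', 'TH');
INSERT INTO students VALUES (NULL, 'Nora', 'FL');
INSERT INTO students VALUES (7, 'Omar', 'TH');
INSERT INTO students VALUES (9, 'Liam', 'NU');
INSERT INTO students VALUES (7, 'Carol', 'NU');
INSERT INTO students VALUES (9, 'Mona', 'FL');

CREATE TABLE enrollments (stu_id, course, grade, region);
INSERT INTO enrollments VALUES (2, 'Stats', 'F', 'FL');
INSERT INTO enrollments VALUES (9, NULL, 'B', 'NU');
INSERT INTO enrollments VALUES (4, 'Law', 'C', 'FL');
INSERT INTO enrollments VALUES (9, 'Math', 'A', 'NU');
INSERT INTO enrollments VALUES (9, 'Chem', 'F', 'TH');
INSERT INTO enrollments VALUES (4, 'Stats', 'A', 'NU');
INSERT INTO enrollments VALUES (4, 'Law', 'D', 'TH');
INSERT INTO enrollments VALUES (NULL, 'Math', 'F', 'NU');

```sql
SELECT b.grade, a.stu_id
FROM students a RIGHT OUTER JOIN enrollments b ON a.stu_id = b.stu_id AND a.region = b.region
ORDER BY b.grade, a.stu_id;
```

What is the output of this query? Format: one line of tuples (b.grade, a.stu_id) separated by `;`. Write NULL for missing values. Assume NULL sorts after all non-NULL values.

(A, 9); (A, NULL); (B, 9); (C, NULL); (D, NULL); (F, NULL); (F, NULL); (F, NULL)

RIGHT JOIN keeps every row from `enrollments`; unmatched rows get NULL for `students`'s columns.
Matching on a.stu_id = b.stu_id AND a.region = b.region. A NULL in a compared column never satisfies the condition.
Matched pairs: 2; unmatched b rows kept: 6.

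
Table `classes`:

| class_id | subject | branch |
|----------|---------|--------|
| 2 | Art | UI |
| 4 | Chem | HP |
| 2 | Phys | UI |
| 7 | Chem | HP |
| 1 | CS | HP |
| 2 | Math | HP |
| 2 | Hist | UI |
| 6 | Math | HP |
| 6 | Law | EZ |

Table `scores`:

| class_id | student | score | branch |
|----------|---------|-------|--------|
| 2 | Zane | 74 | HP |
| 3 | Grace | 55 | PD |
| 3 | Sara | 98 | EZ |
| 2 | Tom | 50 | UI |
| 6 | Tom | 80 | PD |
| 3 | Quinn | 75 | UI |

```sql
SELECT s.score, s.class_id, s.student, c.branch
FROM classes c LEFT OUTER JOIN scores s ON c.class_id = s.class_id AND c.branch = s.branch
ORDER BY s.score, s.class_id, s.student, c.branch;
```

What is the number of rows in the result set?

9

LEFT JOIN keeps every row from `classes`; unmatched rows get NULL for `scores`'s columns.
Matching on c.class_id = s.class_id AND c.branch = s.branch.
- c (class_id=2, branch=UI) pairs with 1 row(s) of s.
- c (class_id=4, branch=HP) has no partner → padded with NULL.
- c (class_id=2, branch=UI) pairs with 1 row(s) of s.
- c (class_id=7, branch=HP) has no partner → padded with NULL.
- c (class_id=1, branch=HP) has no partner → padded with NULL.
- c (class_id=2, branch=HP) pairs with 1 row(s) of s.
- c (class_id=2, branch=UI) pairs with 1 row(s) of s.
- c (class_id=6, branch=HP) has no partner → padded with NULL.
- c (class_id=6, branch=EZ) has no partner → padded with NULL.
Total: 4 matched + 5 padded = 9 rows.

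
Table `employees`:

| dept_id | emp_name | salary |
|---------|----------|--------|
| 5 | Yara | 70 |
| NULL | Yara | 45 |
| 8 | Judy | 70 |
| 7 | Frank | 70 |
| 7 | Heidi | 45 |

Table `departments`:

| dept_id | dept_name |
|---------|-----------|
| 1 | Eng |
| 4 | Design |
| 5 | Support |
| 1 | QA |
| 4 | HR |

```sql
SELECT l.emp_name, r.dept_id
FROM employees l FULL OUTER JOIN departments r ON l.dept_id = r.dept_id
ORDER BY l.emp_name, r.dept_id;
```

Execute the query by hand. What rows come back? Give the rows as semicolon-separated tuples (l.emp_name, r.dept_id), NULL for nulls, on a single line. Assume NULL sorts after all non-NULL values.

(Frank, NULL); (Heidi, NULL); (Judy, NULL); (Yara, 5); (Yara, NULL); (NULL, 1); (NULL, 1); (NULL, 4); (NULL, 4)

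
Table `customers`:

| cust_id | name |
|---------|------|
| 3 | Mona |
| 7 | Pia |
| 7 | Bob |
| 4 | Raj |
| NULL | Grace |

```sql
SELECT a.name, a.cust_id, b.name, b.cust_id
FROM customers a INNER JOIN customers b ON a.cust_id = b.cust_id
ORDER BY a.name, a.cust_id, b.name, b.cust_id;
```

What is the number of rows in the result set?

INNER JOIN keeps only pairs where the ON condition holds.
Matching on a.cust_id = b.cust_id. A NULL in a compared column never satisfies the condition.
- a row (cust_id=3): matches 1 b row(s) → 1 output row(s).
- a row (cust_id=7): matches 2 b row(s) → 2 output row(s).
- a row (cust_id=7): matches 2 b row(s) → 2 output row(s).
- a row (cust_id=4): matches 1 b row(s) → 1 output row(s).
- a row (cust_id=NULL): no match → dropped.
Total: 6 rows.

6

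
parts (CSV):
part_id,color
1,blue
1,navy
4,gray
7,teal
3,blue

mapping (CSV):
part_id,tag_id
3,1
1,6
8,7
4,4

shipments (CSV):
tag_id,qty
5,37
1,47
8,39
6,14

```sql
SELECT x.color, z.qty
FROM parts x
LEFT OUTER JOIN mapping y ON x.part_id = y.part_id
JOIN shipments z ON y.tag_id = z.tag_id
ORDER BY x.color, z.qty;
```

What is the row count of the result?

3

Joins associate left-to-right: parts LEFT JOIN mapping on part_id gives 5 intermediate row(s).
Then INNER JOIN `shipments z` on tag_id: keep only rows whose y.tag_id appears in z.
Result: 3 row(s).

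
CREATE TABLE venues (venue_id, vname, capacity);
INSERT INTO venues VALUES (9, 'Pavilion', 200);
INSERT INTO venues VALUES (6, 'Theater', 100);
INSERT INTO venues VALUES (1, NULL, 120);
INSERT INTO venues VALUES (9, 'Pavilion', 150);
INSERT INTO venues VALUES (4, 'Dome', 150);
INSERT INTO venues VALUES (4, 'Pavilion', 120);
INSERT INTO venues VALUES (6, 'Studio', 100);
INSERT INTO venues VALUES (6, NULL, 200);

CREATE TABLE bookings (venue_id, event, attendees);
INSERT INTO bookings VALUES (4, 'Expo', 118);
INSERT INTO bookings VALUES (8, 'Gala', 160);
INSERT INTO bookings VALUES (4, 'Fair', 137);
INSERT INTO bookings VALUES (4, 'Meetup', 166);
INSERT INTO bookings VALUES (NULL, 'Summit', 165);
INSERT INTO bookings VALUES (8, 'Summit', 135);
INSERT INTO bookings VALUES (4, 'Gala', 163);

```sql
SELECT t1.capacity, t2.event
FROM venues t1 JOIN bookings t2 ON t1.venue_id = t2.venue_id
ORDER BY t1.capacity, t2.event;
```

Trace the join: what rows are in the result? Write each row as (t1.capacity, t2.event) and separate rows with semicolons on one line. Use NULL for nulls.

(120, Expo); (120, Fair); (120, Gala); (120, Meetup); (150, Expo); (150, Fair); (150, Gala); (150, Meetup)

INNER JOIN keeps only pairs where the ON condition holds.
Matching on t1.venue_id = t2.venue_id. A NULL in a compared column never satisfies the condition.
- venue_id=9: no matching t2 row, dropped.
- venue_id=6: no matching t2 row, dropped.
- venue_id=1: no matching t2 row, dropped.
- venue_id=9: no matching t2 row, dropped.
- venue_id=4: 4 matching t2 row(s), so 4 row(s) emitted.
- venue_id=4: 4 matching t2 row(s), so 4 row(s) emitted.
- venue_id=6: no matching t2 row, dropped.
- venue_id=6: no matching t2 row, dropped.
After projecting and ordering:
t1.capacity | t2.event
120 | Expo
120 | Fair
120 | Gala
120 | Meetup
150 | Expo
150 | Fair
150 | Gala
150 | Meetup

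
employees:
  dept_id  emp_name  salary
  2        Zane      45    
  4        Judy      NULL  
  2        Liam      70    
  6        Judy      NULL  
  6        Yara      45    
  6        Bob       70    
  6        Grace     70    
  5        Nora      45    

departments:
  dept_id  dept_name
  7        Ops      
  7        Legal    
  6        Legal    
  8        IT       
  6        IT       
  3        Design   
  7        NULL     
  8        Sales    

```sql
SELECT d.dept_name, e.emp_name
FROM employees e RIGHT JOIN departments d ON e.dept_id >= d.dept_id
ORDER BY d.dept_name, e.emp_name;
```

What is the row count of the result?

RIGHT JOIN keeps every row from `departments`; unmatched rows get NULL for `employees`'s columns.
Matching on e.dept_id >= d.dept_id.
Matched pairs: 14; unmatched d rows kept: 5.
Total: 14 matched + 5 padded = 19 rows.

19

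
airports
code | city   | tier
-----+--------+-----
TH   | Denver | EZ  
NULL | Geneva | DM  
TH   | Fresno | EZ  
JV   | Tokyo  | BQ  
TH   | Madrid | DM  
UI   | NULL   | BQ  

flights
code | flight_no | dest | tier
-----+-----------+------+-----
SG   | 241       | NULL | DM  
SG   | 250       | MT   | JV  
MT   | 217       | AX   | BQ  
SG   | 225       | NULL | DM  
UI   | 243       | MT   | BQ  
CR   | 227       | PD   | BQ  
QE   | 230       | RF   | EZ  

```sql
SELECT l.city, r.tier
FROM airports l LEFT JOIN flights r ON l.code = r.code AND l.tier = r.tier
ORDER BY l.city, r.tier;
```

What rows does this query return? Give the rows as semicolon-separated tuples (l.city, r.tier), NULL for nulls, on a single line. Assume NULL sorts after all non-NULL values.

(Denver, NULL); (Fresno, NULL); (Geneva, NULL); (Madrid, NULL); (Tokyo, NULL); (NULL, BQ)

LEFT JOIN keeps every row from `airports`; unmatched rows get NULL for `flights`'s columns.
Matching on l.code = r.code AND l.tier = r.tier. A NULL in a compared column never satisfies the condition.
- code=TH, tier=EZ: no r row matches, row kept with r columns NULL.
- code=NULL, tier=DM: no r row matches, row kept with r columns NULL.
- code=TH, tier=EZ: no r row matches, row kept with r columns NULL.
- code=JV, tier=BQ: no r row matches, row kept with r columns NULL.
- code=TH, tier=DM: no r row matches, row kept with r columns NULL.
- code=UI, tier=BQ: 1 matching r row(s), so 1 row(s) emitted.
After projecting and ordering:
l.city | r.tier
Denver | NULL
Fresno | NULL
Geneva | NULL
Madrid | NULL
Tokyo | NULL
NULL | BQ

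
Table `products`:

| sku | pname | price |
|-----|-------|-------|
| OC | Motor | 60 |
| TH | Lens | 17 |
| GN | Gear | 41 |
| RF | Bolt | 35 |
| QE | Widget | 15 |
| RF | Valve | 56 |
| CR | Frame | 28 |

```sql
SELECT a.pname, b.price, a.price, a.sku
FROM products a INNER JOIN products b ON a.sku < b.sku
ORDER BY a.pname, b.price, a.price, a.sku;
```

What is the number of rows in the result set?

INNER JOIN keeps only pairs where the ON condition holds.
Matching on a.sku < b.sku.
Matched pairs: 20.
Total: 20 rows.

20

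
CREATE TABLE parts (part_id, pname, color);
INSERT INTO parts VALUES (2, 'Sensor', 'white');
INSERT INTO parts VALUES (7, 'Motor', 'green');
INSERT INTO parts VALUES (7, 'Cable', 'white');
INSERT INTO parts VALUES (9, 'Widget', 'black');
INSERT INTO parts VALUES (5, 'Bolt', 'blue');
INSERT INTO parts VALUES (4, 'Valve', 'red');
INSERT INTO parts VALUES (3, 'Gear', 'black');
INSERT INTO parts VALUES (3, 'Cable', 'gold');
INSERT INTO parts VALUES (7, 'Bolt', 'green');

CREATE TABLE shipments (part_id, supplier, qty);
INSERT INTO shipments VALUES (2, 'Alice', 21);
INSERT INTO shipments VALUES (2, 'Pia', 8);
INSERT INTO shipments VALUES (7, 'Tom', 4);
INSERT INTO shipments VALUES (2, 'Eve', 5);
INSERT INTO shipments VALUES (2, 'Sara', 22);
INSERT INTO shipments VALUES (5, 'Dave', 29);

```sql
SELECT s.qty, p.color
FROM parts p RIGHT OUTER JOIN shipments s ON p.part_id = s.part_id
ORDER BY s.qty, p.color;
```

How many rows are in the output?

8

RIGHT JOIN keeps every row from `shipments`; unmatched rows get NULL for `parts`'s columns.
Matching on p.part_id = s.part_id.
Matched pairs: 8; unmatched s rows kept: 0.
Total: 8 rows.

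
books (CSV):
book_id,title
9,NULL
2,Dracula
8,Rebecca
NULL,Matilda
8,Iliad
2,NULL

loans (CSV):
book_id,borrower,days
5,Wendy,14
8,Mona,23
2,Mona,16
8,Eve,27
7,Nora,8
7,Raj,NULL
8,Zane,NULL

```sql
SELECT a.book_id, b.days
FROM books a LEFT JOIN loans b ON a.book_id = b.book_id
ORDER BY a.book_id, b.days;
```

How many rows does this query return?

10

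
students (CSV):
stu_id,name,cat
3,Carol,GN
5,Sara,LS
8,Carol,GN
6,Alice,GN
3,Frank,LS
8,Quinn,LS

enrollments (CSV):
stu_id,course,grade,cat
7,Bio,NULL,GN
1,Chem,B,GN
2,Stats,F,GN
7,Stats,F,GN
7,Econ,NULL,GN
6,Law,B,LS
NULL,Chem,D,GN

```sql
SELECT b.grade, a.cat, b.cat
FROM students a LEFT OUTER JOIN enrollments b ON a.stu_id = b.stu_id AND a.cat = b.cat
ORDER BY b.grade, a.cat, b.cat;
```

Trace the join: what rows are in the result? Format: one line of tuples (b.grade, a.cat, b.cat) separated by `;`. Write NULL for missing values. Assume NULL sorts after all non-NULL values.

LEFT JOIN keeps every row from `students`; unmatched rows get NULL for `enrollments`'s columns.
Matching on a.stu_id = b.stu_id AND a.cat = b.cat. A NULL in a compared column never satisfies the condition.
Matched pairs: 0; unmatched a rows kept: 6.

(NULL, GN, NULL); (NULL, GN, NULL); (NULL, GN, NULL); (NULL, LS, NULL); (NULL, LS, NULL); (NULL, LS, NULL)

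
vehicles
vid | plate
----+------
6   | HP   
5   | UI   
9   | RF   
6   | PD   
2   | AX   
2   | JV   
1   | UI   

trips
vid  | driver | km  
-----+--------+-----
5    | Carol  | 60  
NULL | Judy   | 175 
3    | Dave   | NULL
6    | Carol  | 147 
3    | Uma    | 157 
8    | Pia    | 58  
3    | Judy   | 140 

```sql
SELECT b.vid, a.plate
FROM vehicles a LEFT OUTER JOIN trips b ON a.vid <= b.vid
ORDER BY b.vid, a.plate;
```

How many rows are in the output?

LEFT JOIN keeps every row from `vehicles`; unmatched rows get NULL for `trips`'s columns.
Matching on a.vid <= b.vid. A NULL in a compared column never satisfies the condition.
Matched pairs: 25; unmatched a rows kept: 1.
Total: 25 matched + 1 padded = 26 rows.

26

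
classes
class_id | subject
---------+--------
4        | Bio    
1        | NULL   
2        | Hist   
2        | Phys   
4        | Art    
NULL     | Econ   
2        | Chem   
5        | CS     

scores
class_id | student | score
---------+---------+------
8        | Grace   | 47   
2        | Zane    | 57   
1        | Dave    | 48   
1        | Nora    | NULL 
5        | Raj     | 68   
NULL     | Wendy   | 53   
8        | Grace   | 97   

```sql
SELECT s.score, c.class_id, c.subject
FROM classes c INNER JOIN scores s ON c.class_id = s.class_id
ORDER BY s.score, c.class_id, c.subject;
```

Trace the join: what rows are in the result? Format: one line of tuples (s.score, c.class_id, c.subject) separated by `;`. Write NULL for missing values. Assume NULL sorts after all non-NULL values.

INNER JOIN keeps only pairs where the ON condition holds.
Matching on c.class_id = s.class_id. A NULL in a compared column never satisfies the condition.
Matched pairs: 6.

(48, 1, NULL); (57, 2, Chem); (57, 2, Hist); (57, 2, Phys); (68, 5, CS); (NULL, 1, NULL)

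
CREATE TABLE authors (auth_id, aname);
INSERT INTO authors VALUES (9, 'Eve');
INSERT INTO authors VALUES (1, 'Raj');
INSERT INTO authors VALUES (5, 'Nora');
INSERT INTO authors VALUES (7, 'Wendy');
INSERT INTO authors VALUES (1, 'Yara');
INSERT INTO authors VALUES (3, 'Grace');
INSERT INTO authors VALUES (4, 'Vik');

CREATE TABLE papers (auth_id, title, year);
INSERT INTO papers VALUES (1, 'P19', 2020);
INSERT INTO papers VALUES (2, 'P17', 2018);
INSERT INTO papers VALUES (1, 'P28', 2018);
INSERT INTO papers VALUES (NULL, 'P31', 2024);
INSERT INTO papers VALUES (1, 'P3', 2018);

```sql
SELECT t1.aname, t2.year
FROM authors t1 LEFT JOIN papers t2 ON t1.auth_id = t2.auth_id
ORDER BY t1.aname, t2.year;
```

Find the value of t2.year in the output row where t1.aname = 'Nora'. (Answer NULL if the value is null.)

LEFT JOIN keeps every row from `authors`; unmatched rows get NULL for `papers`'s columns.
Matching on t1.auth_id = t2.auth_id. A NULL in a compared column never satisfies the condition.
Matched pairs: 6; unmatched t1 rows kept: 5.

NULL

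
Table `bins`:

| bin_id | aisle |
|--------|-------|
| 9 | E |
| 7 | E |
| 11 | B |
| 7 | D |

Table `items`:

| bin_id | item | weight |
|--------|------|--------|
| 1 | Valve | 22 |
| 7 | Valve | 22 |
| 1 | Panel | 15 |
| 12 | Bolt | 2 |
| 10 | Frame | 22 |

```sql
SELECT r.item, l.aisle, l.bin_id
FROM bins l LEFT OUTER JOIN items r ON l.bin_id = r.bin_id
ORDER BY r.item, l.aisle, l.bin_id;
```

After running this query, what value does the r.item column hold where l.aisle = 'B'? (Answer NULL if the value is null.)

NULL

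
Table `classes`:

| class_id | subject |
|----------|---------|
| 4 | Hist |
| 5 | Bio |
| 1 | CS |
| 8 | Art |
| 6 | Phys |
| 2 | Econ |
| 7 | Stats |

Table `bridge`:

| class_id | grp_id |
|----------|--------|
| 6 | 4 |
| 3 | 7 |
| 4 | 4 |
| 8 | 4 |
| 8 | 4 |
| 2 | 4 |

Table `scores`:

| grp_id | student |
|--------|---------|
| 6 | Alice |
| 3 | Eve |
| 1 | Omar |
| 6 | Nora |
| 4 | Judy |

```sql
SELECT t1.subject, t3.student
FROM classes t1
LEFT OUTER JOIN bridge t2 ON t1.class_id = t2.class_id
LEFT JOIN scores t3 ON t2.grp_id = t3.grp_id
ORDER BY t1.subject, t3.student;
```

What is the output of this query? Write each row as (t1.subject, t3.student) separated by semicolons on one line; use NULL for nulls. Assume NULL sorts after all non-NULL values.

(Art, Judy); (Art, Judy); (Bio, NULL); (CS, NULL); (Econ, Judy); (Hist, Judy); (Phys, Judy); (Stats, NULL)

Evaluate left to right. First `classes t1 LEFT JOIN bridge t2` on class_id: 8 row(s).
Then LEFT JOIN `scores t3` on grp_id: each of those 8 rows is kept; rows whose t2.grp_id has no match in t3 get NULL for t3's columns.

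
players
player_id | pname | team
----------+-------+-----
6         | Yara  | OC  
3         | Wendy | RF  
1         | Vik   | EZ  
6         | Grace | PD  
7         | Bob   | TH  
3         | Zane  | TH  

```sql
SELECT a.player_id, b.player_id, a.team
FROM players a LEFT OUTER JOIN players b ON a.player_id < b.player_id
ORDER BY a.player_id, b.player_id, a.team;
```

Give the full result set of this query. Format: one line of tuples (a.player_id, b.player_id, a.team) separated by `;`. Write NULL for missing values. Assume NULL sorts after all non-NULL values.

(1, 3, EZ); (1, 3, EZ); (1, 6, EZ); (1, 6, EZ); (1, 7, EZ); (3, 6, RF); (3, 6, RF); (3, 6, TH); (3, 6, TH); (3, 7, RF); (3, 7, TH); (6, 7, OC); (6, 7, PD); (7, NULL, TH)

LEFT JOIN keeps every row from `players a`; unmatched rows get NULL for `players b`'s columns.
Matching on a.player_id < b.player_id.
- player_id=6: 1 matching b row(s), so 1 row(s) emitted.
- player_id=3: 3 matching b row(s), so 3 row(s) emitted.
- player_id=1: 5 matching b row(s), so 5 row(s) emitted.
- player_id=6: 1 matching b row(s), so 1 row(s) emitted.
- player_id=7: no b row matches, row kept with b columns NULL.
- player_id=3: 3 matching b row(s), so 3 row(s) emitted.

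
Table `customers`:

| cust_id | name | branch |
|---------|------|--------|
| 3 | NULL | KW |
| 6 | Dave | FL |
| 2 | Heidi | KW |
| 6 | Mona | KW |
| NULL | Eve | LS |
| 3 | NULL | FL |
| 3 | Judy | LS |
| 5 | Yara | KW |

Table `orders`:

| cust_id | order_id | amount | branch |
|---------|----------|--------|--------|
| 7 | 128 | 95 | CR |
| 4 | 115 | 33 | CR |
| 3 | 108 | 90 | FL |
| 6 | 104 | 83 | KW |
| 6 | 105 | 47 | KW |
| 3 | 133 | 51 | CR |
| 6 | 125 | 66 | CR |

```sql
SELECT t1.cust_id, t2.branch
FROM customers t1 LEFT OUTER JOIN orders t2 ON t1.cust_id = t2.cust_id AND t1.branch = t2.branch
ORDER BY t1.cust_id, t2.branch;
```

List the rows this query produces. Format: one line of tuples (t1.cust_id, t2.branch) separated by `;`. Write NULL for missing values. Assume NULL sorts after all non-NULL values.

(2, NULL); (3, FL); (3, NULL); (3, NULL); (5, NULL); (6, KW); (6, KW); (6, NULL); (NULL, NULL)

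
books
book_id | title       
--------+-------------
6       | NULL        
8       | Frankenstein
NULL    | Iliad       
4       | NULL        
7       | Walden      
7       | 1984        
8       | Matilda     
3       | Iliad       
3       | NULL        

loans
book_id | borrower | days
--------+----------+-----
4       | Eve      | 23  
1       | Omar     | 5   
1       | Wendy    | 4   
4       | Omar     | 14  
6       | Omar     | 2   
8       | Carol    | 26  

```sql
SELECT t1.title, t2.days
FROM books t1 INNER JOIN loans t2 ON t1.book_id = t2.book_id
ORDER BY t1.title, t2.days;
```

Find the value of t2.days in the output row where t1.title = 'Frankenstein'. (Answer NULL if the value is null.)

INNER JOIN keeps only pairs where the ON condition holds.
Matching on t1.book_id = t2.book_id. A NULL in a compared column never satisfies the condition.
Matched pairs: 5.

26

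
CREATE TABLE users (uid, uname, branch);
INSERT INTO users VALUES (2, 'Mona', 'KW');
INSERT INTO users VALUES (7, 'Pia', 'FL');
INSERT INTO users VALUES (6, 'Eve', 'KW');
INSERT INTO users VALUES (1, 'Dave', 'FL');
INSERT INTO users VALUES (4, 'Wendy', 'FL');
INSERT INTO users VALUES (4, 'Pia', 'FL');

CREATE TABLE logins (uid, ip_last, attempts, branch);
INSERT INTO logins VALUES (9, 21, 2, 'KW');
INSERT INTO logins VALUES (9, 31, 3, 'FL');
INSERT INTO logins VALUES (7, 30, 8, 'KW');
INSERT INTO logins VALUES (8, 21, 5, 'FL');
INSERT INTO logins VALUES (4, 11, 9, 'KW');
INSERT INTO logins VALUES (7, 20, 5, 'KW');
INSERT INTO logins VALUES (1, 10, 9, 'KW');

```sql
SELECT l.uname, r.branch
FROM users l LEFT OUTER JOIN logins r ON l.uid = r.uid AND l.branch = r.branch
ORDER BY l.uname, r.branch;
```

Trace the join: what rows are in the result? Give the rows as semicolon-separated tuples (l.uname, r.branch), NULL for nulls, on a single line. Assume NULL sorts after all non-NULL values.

(Dave, NULL); (Eve, NULL); (Mona, NULL); (Pia, NULL); (Pia, NULL); (Wendy, NULL)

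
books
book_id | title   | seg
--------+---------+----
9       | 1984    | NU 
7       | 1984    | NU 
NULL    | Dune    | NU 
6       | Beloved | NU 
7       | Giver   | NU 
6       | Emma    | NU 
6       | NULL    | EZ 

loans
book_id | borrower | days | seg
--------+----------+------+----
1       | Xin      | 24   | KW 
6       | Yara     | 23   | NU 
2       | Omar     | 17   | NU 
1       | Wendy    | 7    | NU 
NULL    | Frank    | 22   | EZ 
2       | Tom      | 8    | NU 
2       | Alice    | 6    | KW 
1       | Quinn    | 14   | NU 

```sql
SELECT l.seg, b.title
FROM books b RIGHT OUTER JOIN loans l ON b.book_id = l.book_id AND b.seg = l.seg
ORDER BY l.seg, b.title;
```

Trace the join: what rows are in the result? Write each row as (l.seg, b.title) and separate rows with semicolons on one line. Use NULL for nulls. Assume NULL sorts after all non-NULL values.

(EZ, NULL); (KW, NULL); (KW, NULL); (NU, Beloved); (NU, Emma); (NU, NULL); (NU, NULL); (NU, NULL); (NU, NULL)

RIGHT JOIN keeps every row from `loans`; unmatched rows get NULL for `books`'s columns.
Matching on b.book_id = l.book_id AND b.seg = l.seg. A NULL in a compared column never satisfies the condition.
- b row (book_id=9, seg=NU): no match.
- b row (book_id=7, seg=NU): no match.
- b row (book_id=NULL, seg=NU): no match.
- b row (book_id=6, seg=NU): matches 1 l row(s) → 1 output row(s).
- b row (book_id=7, seg=NU): no match.
- b row (book_id=6, seg=NU): matches 1 l row(s) → 1 output row(s).
- b row (book_id=6, seg=EZ): no match.
- 7 row(s) from l found no b partner → padded with NULL.
After projecting and ordering:
l.seg | b.title
EZ | NULL
KW | NULL
KW | NULL
NU | Beloved
NU | Emma
NU | NULL
NU | NULL
NU | NULL
NU | NULL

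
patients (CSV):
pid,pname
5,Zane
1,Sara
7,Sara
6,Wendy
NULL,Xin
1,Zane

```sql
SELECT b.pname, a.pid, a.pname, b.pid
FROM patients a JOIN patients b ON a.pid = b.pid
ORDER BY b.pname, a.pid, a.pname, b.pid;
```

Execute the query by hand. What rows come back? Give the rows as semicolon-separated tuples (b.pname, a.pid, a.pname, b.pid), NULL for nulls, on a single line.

(Sara, 1, Sara, 1); (Sara, 1, Zane, 1); (Sara, 7, Sara, 7); (Wendy, 6, Wendy, 6); (Zane, 1, Sara, 1); (Zane, 1, Zane, 1); (Zane, 5, Zane, 5)

INNER JOIN keeps only pairs where the ON condition holds.
Matching on a.pid = b.pid. A NULL in a compared column never satisfies the condition.
- pid=5: 1 matching b row(s), so 1 row(s) emitted.
- pid=1: 2 matching b row(s), so 2 row(s) emitted.
- pid=7: 1 matching b row(s), so 1 row(s) emitted.
- pid=6: 1 matching b row(s), so 1 row(s) emitted.
- pid=NULL: no matching b row, dropped.
- pid=1: 2 matching b row(s), so 2 row(s) emitted.
After projecting and ordering:
b.pname | a.pid | a.pname | b.pid
Sara | 1 | Sara | 1
Sara | 1 | Zane | 1
Sara | 7 | Sara | 7
Wendy | 6 | Wendy | 6
Zane | 1 | Sara | 1
Zane | 1 | Zane | 1
Zane | 5 | Zane | 5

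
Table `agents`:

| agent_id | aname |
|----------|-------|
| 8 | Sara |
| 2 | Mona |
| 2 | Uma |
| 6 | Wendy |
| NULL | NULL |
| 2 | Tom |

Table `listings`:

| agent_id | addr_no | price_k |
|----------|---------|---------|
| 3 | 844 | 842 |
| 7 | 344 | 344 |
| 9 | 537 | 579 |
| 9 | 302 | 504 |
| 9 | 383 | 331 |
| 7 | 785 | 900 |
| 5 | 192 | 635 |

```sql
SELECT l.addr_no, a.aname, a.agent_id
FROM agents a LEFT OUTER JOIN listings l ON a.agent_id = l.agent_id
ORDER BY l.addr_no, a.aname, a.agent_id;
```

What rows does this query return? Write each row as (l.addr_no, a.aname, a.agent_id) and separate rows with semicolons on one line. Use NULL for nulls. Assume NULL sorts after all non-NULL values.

(NULL, Mona, 2); (NULL, Sara, 8); (NULL, Tom, 2); (NULL, Uma, 2); (NULL, Wendy, 6); (NULL, NULL, NULL)

LEFT JOIN keeps every row from `agents`; unmatched rows get NULL for `listings`'s columns.
Matching on a.agent_id = l.agent_id. A NULL in a compared column never satisfies the condition.
Matched pairs: 0; unmatched a rows kept: 6.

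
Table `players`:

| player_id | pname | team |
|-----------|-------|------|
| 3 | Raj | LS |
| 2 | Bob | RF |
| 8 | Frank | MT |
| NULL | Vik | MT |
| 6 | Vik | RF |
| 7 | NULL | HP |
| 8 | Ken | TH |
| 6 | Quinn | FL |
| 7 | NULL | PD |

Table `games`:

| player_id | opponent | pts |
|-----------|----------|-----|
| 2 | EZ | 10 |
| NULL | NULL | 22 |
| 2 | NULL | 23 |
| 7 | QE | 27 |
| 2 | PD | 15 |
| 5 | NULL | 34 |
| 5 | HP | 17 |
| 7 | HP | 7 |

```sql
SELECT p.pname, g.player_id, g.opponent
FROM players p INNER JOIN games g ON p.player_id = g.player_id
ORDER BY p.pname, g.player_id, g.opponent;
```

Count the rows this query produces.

7

INNER JOIN keeps only pairs where the ON condition holds.
Matching on p.player_id = g.player_id. A NULL in a compared column never satisfies the condition.
- p row (player_id=3): no match → dropped.
- p row (player_id=2): matches 3 g row(s) → 3 output row(s).
- p row (player_id=8): no match → dropped.
- p row (player_id=NULL): no match → dropped.
- p row (player_id=6): no match → dropped.
- p row (player_id=7): matches 2 g row(s) → 2 output row(s).
- p row (player_id=8): no match → dropped.
- p row (player_id=6): no match → dropped.
- p row (player_id=7): matches 2 g row(s) → 2 output row(s).
Total: 7 rows.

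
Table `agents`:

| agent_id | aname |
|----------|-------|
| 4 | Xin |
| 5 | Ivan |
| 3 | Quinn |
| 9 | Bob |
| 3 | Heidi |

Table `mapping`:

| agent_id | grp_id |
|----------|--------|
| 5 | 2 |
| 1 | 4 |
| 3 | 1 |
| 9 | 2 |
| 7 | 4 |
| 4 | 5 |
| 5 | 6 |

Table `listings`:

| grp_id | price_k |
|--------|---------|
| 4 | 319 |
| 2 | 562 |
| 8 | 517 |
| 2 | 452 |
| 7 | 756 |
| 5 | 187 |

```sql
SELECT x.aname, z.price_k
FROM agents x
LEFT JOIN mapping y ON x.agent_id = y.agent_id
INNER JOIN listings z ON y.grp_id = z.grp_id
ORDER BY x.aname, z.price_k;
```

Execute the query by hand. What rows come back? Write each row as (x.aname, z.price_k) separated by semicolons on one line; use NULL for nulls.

(Bob, 452); (Bob, 562); (Ivan, 452); (Ivan, 562); (Xin, 187)

Evaluate left to right. First `agents x LEFT JOIN mapping y` on agent_id: 6 row(s).
Then INNER JOIN `listings z` on grp_id: keep only rows whose y.grp_id appears in z.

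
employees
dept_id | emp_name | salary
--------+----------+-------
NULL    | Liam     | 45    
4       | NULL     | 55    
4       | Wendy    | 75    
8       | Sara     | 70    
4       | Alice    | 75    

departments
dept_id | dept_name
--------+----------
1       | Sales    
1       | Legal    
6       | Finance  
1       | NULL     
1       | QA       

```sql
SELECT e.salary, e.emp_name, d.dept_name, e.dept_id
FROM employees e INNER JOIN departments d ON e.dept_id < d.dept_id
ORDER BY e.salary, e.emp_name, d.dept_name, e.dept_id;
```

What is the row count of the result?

3

INNER JOIN keeps only pairs where the ON condition holds.
Matching on e.dept_id < d.dept_id. A NULL in a compared column never satisfies the condition.
Matched pairs: 3.
Total: 3 rows.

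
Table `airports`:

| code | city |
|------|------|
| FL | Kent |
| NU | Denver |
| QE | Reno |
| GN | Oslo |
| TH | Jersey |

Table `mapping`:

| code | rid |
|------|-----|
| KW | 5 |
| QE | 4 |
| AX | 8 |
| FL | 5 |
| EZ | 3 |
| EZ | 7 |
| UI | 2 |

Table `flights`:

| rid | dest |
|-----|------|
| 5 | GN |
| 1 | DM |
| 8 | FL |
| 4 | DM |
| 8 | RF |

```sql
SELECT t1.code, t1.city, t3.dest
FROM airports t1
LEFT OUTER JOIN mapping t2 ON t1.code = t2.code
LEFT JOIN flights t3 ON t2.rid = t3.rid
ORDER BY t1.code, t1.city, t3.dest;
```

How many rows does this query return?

5

Joins associate left-to-right: airports LEFT JOIN mapping on code gives 5 intermediate row(s).
Then LEFT JOIN `flights t3` on rid: each of those 5 rows is kept; rows whose t2.rid has no match in t3 get NULL for t3's columns.
Result: 5 row(s).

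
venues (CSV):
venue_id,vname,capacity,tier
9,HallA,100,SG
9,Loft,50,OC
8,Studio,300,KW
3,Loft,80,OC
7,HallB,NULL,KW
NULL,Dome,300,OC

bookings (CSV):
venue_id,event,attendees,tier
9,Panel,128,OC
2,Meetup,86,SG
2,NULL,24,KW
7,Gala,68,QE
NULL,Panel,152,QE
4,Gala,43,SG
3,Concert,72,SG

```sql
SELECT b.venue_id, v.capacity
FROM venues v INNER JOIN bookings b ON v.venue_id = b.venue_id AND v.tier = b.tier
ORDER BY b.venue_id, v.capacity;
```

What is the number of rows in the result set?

1

INNER JOIN keeps only pairs where the ON condition holds.
Matching on v.venue_id = b.venue_id AND v.tier = b.tier. A NULL in a compared column never satisfies the condition.
- v (venue_id=9, tier=SG) has no partner → excluded.
- v (venue_id=9, tier=OC) pairs with 1 row(s) of b.
- v (venue_id=8, tier=KW) has no partner → excluded.
- v (venue_id=3, tier=OC) has no partner → excluded.
- v (venue_id=7, tier=KW) has no partner → excluded.
- v (venue_id=NULL, tier=OC) has no partner → excluded.
Total: 1 rows.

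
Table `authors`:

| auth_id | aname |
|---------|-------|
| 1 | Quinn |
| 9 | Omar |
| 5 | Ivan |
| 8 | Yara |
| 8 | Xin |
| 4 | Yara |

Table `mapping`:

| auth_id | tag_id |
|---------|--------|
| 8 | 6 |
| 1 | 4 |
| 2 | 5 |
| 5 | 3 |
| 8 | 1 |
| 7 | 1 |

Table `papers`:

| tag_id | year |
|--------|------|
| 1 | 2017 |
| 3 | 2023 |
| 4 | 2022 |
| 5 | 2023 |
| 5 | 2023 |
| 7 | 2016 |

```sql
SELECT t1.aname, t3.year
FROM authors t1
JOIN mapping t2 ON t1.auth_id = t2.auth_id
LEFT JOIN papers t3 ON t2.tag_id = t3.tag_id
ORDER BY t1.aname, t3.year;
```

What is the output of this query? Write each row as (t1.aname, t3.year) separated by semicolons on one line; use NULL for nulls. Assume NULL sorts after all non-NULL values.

Joins associate left-to-right: authors INNER JOIN mapping on auth_id gives 6 intermediate row(s).
Then LEFT JOIN `papers t3` on tag_id: each of those 6 rows is kept; rows whose t2.tag_id has no match in t3 get NULL for t3's columns.

(Ivan, 2023); (Quinn, 2022); (Xin, 2017); (Xin, NULL); (Yara, 2017); (Yara, NULL)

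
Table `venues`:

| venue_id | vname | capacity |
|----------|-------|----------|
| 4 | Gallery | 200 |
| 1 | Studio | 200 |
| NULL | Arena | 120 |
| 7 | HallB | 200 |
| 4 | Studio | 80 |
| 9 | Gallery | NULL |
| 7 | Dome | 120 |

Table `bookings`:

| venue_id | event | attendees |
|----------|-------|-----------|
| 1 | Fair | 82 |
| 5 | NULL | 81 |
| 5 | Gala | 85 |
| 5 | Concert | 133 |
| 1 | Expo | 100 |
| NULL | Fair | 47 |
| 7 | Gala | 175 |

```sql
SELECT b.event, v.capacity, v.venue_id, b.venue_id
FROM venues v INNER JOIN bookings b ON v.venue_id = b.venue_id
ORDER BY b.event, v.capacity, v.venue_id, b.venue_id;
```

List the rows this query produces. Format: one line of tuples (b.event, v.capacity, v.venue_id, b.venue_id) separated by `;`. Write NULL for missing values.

INNER JOIN keeps only pairs where the ON condition holds.
Matching on v.venue_id = b.venue_id. A NULL in a compared column never satisfies the condition.
- v (venue_id=4) has no partner → excluded.
- v (venue_id=1) pairs with 2 row(s) of b.
- v (venue_id=NULL) has no partner → excluded.
- v (venue_id=7) pairs with 1 row(s) of b.
- v (venue_id=4) has no partner → excluded.
- v (venue_id=9) has no partner → excluded.
- v (venue_id=7) pairs with 1 row(s) of b.
After projecting and ordering:
b.event | v.capacity | v.venue_id | b.venue_id
Expo | 200 | 1 | 1
Fair | 200 | 1 | 1
Gala | 120 | 7 | 7
Gala | 200 | 7 | 7

(Expo, 200, 1, 1); (Fair, 200, 1, 1); (Gala, 120, 7, 7); (Gala, 200, 7, 7)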